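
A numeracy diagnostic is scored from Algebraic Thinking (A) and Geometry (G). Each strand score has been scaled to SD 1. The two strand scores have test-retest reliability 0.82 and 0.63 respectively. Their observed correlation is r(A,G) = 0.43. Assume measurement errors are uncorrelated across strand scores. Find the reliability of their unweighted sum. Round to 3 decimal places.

0.808

Var(A+G) = 2 + 2·[0.43] = 2 + 0.86 = 2.86.
Under uncorrelated errors the observed covariances equal the true-score covariances, so only the own-variance terms attenuate.
True-score variance = [0.82 + 0.63] + 0.86 = 1.45 + 0.86 = 2.31.
Reliability = 2.31 / 2.86 = 0.808.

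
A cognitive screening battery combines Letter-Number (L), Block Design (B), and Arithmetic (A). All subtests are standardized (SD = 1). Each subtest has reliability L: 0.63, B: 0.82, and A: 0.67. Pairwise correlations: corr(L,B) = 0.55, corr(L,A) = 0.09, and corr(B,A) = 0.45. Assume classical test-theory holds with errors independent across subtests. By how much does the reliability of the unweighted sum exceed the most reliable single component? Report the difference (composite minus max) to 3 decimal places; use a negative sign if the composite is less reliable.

0.010

Var(sum) = 3 + 2.18 = 5.18; true-score variance = 2.12 + 2.18 = 4.3; composite reliability = 0.8301.
Max component reliability = 0.8200.
Difference = 0.8301 − 0.8200 = 0.010.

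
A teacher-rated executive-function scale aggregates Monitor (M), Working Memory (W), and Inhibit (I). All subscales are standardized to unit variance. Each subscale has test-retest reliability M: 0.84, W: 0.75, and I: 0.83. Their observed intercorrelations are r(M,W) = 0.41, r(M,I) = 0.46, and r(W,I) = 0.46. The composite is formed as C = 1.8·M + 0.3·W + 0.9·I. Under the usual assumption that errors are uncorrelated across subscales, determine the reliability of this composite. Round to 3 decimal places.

Var(C) = 1.8² + 0.3² + 0.9² + 2·[0.54·0.41 + 1.62·0.46 + 0.27·0.46] = 4.14 + 2.1816 = 6.3216.
Because errors are independent across components, Cov(Tᵢ,Tⱼ) = Cov(Xᵢ,Xⱼ); the off-diagonal part of the true-score variance is the same as above.
True-score variance = [1.8²·0.84 + 0.3²·0.75 + 0.9²·0.83] + 2.1816 = 3.4614 + 2.1816 = 5.643.
Reliability = 5.643 / 6.3216 = 0.893.

0.893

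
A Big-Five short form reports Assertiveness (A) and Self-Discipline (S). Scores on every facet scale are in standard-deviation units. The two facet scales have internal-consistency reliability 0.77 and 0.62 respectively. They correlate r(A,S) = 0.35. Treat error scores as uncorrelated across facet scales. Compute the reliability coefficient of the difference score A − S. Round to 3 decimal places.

0.531

Var(A−S) = 1 + 1 − 2·0.35 = 2 − 0.7 = 1.3.
Because errors are independent across components, Cov(Tᵢ,Tⱼ) = Cov(Xᵢ,Xⱼ); the off-diagonal part of the true-score variance is the same as above.
True-score variance = [0.77 + 0.62] − 0.7 = 1.39 − 0.7 = 0.69.
Reliability = 0.69 / 1.3 = 0.531.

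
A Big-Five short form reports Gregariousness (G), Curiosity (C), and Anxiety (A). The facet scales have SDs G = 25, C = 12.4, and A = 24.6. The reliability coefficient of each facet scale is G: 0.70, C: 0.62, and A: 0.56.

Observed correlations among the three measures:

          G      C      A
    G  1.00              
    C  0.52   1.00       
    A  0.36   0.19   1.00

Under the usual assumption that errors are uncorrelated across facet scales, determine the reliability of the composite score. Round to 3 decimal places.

0.774

Var(G+C+A) = 25² + 12.4² + 24.6² + 2·[25·12.4·0.52 + 25·24.6·0.36 + 12.4·24.6·0.19] = 1383.92 + 881.115 = 2265.04.
Because errors are independent across components, Cov(Tᵢ,Tⱼ) = Cov(Xᵢ,Xⱼ); the off-diagonal part of the true-score variance is the same as above.
True-score variance = [25²·0.70 + 12.4²·0.62 + 24.6²·0.56] + 881.115 = 871.721 + 881.115 = 1752.84.
Reliability = 1752.84 / 2265.04 = 0.774.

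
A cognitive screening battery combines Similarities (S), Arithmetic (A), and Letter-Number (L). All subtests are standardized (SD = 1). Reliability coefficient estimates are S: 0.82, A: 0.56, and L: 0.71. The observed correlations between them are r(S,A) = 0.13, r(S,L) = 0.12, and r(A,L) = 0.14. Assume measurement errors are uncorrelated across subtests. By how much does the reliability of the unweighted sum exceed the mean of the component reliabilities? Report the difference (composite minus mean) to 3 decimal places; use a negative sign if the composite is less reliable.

Var(sum) = 3 + 0.78 = 3.78; true-score variance = 2.09 + 0.78 = 2.87; composite reliability = 0.7593.
Mean component reliability = 0.6967.
Difference = 0.7593 − 0.6967 = 0.063.

0.063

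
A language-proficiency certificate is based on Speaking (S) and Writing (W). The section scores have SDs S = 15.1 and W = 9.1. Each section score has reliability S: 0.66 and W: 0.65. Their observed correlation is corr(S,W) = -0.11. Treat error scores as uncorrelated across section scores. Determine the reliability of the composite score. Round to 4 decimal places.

Var(S+W) = 15.1² + 9.1² + 2·[15.1·9.1·(-0.11)] = 310.82 − 30.2302 = 280.59.
Because errors are independent across components, Cov(Tᵢ,Tⱼ) = Cov(Xᵢ,Xⱼ); the off-diagonal part of the true-score variance is the same as above.
True-score variance = [15.1²·0.66 + 9.1²·0.65] − 30.2302 = 204.313 − 30.2302 = 174.083.
Reliability = 174.083 / 280.59 = 0.6204.

0.6204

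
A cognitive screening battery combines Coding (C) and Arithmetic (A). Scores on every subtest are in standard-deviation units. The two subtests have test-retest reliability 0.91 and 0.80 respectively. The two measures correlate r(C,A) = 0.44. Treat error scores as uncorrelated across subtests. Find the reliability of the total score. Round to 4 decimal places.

Var(C+A) = 2 + 2·[0.44] = 2 + 0.88 = 2.88.
With uncorrelated errors the cross-covariances are all true-score covariance, so they carry over unchanged; only the diagonal terms shrink to ρᵢσᵢ².
True-score variance = [0.91 + 0.80] + 0.88 = 1.71 + 0.88 = 2.59.
Reliability = 2.59 / 2.88 = 0.8993.

0.8993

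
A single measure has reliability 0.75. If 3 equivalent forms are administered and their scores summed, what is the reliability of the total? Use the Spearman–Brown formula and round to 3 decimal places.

0.900

ρ_k = kρ / (1 + (k−1)ρ) = 3·0.75 / (1 + 2·0.75) = 2.250 / 2.500 = 0.900.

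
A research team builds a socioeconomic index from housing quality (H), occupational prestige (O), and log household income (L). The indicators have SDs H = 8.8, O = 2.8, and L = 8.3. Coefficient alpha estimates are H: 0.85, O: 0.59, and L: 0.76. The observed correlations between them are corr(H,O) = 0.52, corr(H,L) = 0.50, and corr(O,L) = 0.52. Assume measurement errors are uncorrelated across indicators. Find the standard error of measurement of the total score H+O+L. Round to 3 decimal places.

5.600

Var(total) = 154.17 + 122.835 = 277.005.
True-score variance = 122.806 + 122.835 = 245.641, so reliability = 0.8868.
Error variance = 277.005 − 245.641 = 31.364; SEM = √31.364 = 5.600.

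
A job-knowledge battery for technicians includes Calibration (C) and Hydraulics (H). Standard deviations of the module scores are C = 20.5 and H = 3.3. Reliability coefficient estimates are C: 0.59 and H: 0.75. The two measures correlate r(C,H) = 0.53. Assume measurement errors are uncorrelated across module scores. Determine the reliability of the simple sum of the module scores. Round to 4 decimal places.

Var(C+H) = 20.5² + 3.3² + 2·[20.5·3.3·0.53] = 431.14 + 71.709 = 502.849.
Because errors are independent across components, Cov(Tᵢ,Tⱼ) = Cov(Xᵢ,Xⱼ); the off-diagonal part of the true-score variance is the same as above.
True-score variance = [20.5²·0.59 + 3.3²·0.75] + 71.709 = 256.115 + 71.709 = 327.824.
Reliability = 327.824 / 502.849 = 0.6519.

0.6519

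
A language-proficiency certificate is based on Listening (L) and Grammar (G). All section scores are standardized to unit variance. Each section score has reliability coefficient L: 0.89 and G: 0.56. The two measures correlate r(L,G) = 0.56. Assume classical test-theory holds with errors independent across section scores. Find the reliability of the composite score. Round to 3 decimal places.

0.824

Var(L+G) = 2 + 2·[0.56] = 2 + 1.12 = 3.12.
Because errors are independent across components, Cov(Tᵢ,Tⱼ) = Cov(Xᵢ,Xⱼ); the off-diagonal part of the true-score variance is the same as above.
True-score variance = [0.89 + 0.56] + 1.12 = 1.45 + 1.12 = 2.57.
Reliability = 2.57 / 3.12 = 0.824.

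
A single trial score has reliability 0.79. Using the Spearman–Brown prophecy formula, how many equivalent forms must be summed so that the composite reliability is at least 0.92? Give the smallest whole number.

k ≥ ρ*(1−ρ₁)/(ρ₁(1−ρ*)) = 0.92·0.21 / (0.79·0.08) = 3.057.
Smallest integer k = 4.

4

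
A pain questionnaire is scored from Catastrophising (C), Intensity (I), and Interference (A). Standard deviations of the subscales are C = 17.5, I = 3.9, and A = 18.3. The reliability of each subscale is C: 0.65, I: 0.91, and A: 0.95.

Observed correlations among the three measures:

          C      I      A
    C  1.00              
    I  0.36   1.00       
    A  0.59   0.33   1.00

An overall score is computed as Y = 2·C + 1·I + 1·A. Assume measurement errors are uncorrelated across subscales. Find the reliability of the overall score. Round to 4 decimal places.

0.8195

Var(Y) = 2²·17.5² + 3.9² + 18.3² + 2·[2·17.5·3.9·0.36 + 2·17.5·18.3·0.59 + 3.9·18.3·0.33] = 1575.1 + 901.174 = 2476.27.
With uncorrelated errors the cross-covariances are all true-score covariance, so they carry over unchanged; only the diagonal terms shrink to ρᵢσᵢ².
True-score variance = [2²·17.5²·0.65 + 3.9²·0.91 + 18.3²·0.95] + 901.174 = 1128.24 + 901.174 = 2029.41.
Reliability = 2029.41 / 2476.27 = 0.8195.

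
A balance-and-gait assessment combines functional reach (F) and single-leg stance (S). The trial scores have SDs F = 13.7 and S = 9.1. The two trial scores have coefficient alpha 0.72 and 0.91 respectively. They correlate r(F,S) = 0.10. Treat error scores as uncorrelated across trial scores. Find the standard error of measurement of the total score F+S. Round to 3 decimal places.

Var(total) = 270.5 + 24.934 = 295.434.
True-score variance = 210.494 + 24.934 = 235.428, so reliability = 0.7969.
Error variance = 295.434 − 235.428 = 60.0061; SEM = √60.0061 = 7.746.

7.746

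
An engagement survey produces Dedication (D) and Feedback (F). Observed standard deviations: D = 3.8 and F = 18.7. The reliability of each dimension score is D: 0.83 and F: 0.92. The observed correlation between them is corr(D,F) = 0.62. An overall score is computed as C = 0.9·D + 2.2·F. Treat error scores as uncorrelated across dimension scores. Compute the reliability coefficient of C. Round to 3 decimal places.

Var(C) = 0.9²·3.8² + 2.2²·18.7² + 2·[1.98·3.8·18.7·0.62] = 1704.2 + 174.467 = 1878.66.
Because errors are independent across components, Cov(Tᵢ,Tⱼ) = Cov(Xᵢ,Xⱼ); the off-diagonal part of the true-score variance is the same as above.
True-score variance = [0.9²·3.8²·0.83 + 2.2²·18.7²·0.92] + 174.467 = 1566.81 + 174.467 = 1741.27.
Reliability = 1741.27 / 1878.66 = 0.927.

0.927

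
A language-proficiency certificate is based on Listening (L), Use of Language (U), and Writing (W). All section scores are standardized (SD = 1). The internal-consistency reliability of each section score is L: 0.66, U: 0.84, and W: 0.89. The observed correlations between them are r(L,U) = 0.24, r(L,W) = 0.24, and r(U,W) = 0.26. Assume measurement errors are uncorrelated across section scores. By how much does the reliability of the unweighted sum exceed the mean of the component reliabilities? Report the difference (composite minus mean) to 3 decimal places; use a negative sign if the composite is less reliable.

Var(sum) = 3 + 1.48 = 4.48; true-score variance = 2.39 + 1.48 = 3.87; composite reliability = 0.8638.
Mean component reliability = 0.7967.
Difference = 0.8638 − 0.7967 = 0.067.

0.067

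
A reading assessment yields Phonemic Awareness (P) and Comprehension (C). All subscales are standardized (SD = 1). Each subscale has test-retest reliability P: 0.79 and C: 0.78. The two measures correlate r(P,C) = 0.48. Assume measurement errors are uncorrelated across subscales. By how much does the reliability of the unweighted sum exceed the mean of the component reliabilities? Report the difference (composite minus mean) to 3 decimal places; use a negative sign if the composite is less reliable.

Var(sum) = 2 + 0.96 = 2.96; true-score variance = 1.57 + 0.96 = 2.53; composite reliability = 0.8547.
Mean component reliability = 0.7850.
Difference = 0.8547 − 0.7850 = 0.070.

0.070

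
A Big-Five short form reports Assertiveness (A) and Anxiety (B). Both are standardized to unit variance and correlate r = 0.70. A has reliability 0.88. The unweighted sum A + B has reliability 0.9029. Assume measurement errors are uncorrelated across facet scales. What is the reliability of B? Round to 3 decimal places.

0.790

Var(A+B) = 2 + 2·0.70 = 3.400.
True-score variance = ρ_A + ρ_B + 2·0.70, so 0.9029 = (0.88 + ρ_B + 1.40) / 3.400.
ρ_B = 0.9029·3.400 − 0.88 − 1.40 = 0.790.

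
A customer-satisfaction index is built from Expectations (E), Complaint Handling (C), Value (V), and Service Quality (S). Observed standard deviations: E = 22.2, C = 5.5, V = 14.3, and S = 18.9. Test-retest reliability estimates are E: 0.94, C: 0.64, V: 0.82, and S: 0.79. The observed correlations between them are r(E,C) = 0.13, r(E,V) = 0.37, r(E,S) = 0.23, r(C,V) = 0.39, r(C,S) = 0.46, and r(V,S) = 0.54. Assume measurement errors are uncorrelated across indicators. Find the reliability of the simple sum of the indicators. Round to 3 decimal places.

0.924

Var(E+C+V+S) = 22.2² + 5.5² + 14.3² + 18.9² + 2·[22.2·5.5·0.13 + 22.2·14.3·0.37 + 22.2·18.9·0.23 + 5.5·14.3·0.39 + 5.5·18.9·0.46 + 14.3·18.9·0.54] = 1084.79 + 908.546 = 1993.34.
Because errors are independent across components, Cov(Tᵢ,Tⱼ) = Cov(Xᵢ,Xⱼ); the off-diagonal part of the true-score variance is the same as above.
True-score variance = [22.2²·0.94 + 5.5²·0.64 + 14.3²·0.82 + 18.9²·0.79] + 908.546 = 932.507 + 908.546 = 1841.05.
Reliability = 1841.05 / 1993.34 = 0.924.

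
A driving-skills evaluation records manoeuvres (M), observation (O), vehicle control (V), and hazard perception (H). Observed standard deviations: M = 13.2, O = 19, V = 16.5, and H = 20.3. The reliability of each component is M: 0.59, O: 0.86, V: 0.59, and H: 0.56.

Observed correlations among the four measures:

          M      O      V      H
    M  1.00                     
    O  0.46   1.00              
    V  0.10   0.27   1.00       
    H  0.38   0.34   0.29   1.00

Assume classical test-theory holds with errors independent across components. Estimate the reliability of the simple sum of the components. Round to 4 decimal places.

Var(M+O+V+H) = 13.2² + 19² + 16.5² + 20.3² + 2·[13.2·19·0.46 + 13.2·16.5·0.10 + 13.2·20.3·0.38 + 19·16.5·0.27 + 19·20.3·0.34 + 16.5·20.3·0.29] = 1219.58 + 1103.78 = 2323.36.
Under uncorrelated errors the observed covariances equal the true-score covariances, so only the own-variance terms attenuate.
True-score variance = [13.2²·0.59 + 19²·0.86 + 16.5²·0.59 + 20.3²·0.56] + 1103.78 = 804.659 + 1103.78 = 1908.44.
Reliability = 1908.44 / 2323.36 = 0.8214.

0.8214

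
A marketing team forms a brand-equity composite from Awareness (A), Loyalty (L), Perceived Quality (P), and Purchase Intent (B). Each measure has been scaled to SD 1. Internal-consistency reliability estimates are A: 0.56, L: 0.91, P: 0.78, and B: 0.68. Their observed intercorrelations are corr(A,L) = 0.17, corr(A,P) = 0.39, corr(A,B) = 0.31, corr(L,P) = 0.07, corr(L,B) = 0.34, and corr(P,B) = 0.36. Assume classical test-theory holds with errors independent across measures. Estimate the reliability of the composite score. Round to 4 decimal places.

0.8530

Var(A+L+P+B) = 4 + 2·[0.17 + 0.39 + 0.31 + 0.07 + 0.34 + 0.36] = 4 + 3.28 = 7.28.
Because errors are independent across components, Cov(Tᵢ,Tⱼ) = Cov(Xᵢ,Xⱼ); the off-diagonal part of the true-score variance is the same as above.
True-score variance = [0.56 + 0.91 + 0.78 + 0.68] + 3.28 = 2.93 + 3.28 = 6.21.
Reliability = 6.21 / 7.28 = 0.8530.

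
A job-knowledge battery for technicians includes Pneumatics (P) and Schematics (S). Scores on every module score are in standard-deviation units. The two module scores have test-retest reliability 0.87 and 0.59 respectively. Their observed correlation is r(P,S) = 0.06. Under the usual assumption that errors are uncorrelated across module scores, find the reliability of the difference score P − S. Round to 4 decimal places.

Var(P−S) = 1 + 1 − 2·0.06 = 2 − 0.12 = 1.88.
Under uncorrelated errors the observed covariances equal the true-score covariances, so only the own-variance terms attenuate.
True-score variance = [0.87 + 0.59] − 0.12 = 1.46 − 0.12 = 1.34.
Reliability = 1.34 / 1.88 = 0.7128.

0.7128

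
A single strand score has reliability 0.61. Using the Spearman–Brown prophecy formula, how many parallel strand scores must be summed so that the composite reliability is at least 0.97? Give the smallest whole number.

k ≥ ρ*(1−ρ₁)/(ρ₁(1−ρ*)) = 0.97·0.39 / (0.61·0.03) = 20.672.
Smallest integer k = 21.

21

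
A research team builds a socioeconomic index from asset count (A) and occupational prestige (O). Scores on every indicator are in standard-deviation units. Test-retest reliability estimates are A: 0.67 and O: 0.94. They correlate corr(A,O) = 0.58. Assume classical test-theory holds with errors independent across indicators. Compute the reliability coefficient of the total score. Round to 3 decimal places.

Var(A+O) = 2 + 2·[0.58] = 2 + 1.16 = 3.16.
With uncorrelated errors the cross-covariances are all true-score covariance, so they carry over unchanged; only the diagonal terms shrink to ρᵢσᵢ².
True-score variance = [0.67 + 0.94] + 1.16 = 1.61 + 1.16 = 2.77.
Reliability = 2.77 / 3.16 = 0.877.

0.877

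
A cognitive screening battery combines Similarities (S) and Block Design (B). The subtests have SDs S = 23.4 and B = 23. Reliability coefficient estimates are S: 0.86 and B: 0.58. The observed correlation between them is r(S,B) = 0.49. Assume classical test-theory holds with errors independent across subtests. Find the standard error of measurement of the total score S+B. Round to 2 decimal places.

17.29

Var(total) = 1076.56 + 527.436 = 1604.
True-score variance = 777.722 + 527.436 = 1305.16, so reliability = 0.8137.
Error variance = 1604 − 1305.16 = 298.838; SEM = √298.838 = 17.29.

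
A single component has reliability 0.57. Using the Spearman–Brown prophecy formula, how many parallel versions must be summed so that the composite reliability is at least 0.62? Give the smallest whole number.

k ≥ ρ*(1−ρ₁)/(ρ₁(1−ρ*)) = 0.62·0.43 / (0.57·0.38) = 1.231.
Smallest integer k = 2.

2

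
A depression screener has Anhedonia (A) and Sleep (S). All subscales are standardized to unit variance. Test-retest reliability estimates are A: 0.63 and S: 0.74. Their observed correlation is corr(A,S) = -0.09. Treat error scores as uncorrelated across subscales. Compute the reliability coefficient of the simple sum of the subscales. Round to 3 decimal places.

0.654

Var(A+S) = 2 + 2·[(-0.09)] = 2 − 0.18 = 1.82.
Under uncorrelated errors the observed covariances equal the true-score covariances, so only the own-variance terms attenuate.
True-score variance = [0.63 + 0.74] − 0.18 = 1.37 − 0.18 = 1.19.
Reliability = 1.19 / 1.82 = 0.654.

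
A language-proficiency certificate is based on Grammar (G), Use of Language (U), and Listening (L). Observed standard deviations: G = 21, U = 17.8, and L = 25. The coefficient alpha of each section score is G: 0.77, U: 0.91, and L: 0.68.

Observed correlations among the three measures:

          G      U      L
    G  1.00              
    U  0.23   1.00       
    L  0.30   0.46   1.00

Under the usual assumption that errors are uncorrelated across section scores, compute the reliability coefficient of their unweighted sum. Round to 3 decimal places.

0.855

Var(G+U+L) = 21² + 17.8² + 25² + 2·[21·17.8·0.23 + 21·25·0.30 + 17.8·25·0.46] = 1382.84 + 896.348 = 2279.19.
Under uncorrelated errors the observed covariances equal the true-score covariances, so only the own-variance terms attenuate.
True-score variance = [21²·0.77 + 17.8²·0.91 + 25²·0.68] + 896.348 = 1052.89 + 896.348 = 1949.24.
Reliability = 1949.24 / 2279.19 = 0.855.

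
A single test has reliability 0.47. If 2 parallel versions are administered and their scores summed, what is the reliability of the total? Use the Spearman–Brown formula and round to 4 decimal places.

ρ_k = kρ / (1 + (k−1)ρ) = 2·0.47 / (1 + 1·0.47) = 0.940 / 1.470 = 0.6395.

0.6395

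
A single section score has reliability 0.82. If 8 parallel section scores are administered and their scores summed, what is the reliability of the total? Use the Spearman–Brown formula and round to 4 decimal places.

ρ_k = kρ / (1 + (k−1)ρ) = 8·0.82 / (1 + 7·0.82) = 6.560 / 6.740 = 0.9733.

0.9733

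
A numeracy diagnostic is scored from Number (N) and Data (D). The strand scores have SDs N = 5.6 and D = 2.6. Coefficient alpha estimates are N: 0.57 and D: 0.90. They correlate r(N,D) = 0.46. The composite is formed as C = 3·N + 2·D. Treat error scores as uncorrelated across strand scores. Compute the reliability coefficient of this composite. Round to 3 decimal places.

0.682

Var(C) = 3²·5.6² + 2²·2.6² + 2·[6·5.6·2.6·0.46] = 309.28 + 80.3712 = 389.651.
Under uncorrelated errors the observed covariances equal the true-score covariances, so only the own-variance terms attenuate.
True-score variance = [3²·5.6²·0.57 + 2²·2.6²·0.90] + 80.3712 = 185.213 + 80.3712 = 265.584.
Reliability = 265.584 / 389.651 = 0.682.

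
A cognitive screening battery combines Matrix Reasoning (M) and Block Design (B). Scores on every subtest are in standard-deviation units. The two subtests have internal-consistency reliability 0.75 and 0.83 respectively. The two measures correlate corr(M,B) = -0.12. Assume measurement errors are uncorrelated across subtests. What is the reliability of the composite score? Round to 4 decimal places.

0.7614

Var(M+B) = 2 + 2·[(-0.12)] = 2 − 0.24 = 1.76.
With uncorrelated errors the cross-covariances are all true-score covariance, so they carry over unchanged; only the diagonal terms shrink to ρᵢσᵢ².
True-score variance = [0.75 + 0.83] − 0.24 = 1.58 − 0.24 = 1.34.
Reliability = 1.34 / 1.76 = 0.7614.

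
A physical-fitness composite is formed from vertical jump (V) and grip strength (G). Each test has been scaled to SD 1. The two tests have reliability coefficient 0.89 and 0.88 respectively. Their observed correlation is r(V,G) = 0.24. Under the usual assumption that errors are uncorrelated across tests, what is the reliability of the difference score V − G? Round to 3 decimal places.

Var(V−G) = 1 + 1 − 2·0.24 = 2 − 0.48 = 1.52.
With uncorrelated errors the cross-covariances are all true-score covariance, so they carry over unchanged; only the diagonal terms shrink to ρᵢσᵢ².
True-score variance = [0.89 + 0.88] − 0.48 = 1.77 − 0.48 = 1.29.
Reliability = 1.29 / 1.52 = 0.849.

0.849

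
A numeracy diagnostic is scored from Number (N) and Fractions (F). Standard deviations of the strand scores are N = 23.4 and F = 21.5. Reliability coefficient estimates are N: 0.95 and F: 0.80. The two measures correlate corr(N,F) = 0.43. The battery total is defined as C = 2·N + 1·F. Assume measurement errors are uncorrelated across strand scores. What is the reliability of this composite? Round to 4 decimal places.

Var(C) = 2²·23.4² + 21.5² + 2·[2·23.4·21.5·0.43] = 2652.49 + 865.332 = 3517.82.
Under uncorrelated errors the observed covariances equal the true-score covariances, so only the own-variance terms attenuate.
True-score variance = [2²·23.4²·0.95 + 21.5²·0.80] + 865.332 = 2450.53 + 865.332 = 3315.86.
Reliability = 3315.86 / 3517.82 = 0.9426.

0.9426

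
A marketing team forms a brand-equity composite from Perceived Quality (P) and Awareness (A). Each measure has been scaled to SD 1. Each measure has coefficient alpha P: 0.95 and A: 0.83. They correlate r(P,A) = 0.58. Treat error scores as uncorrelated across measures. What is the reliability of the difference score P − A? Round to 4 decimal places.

Var(P−A) = 1 + 1 − 2·0.58 = 2 − 1.16 = 0.84.
Under uncorrelated errors the observed covariances equal the true-score covariances, so only the own-variance terms attenuate.
True-score variance = [0.95 + 0.83] − 1.16 = 1.78 − 1.16 = 0.62.
Reliability = 0.62 / 0.84 = 0.7381.

0.7381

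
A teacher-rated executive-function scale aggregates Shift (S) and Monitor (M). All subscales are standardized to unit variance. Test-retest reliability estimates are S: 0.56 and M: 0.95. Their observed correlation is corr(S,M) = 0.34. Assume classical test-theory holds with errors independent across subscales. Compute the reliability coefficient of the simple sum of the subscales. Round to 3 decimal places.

Var(S+M) = 2 + 2·[0.34] = 2 + 0.68 = 2.68.
Because errors are independent across components, Cov(Tᵢ,Tⱼ) = Cov(Xᵢ,Xⱼ); the off-diagonal part of the true-score variance is the same as above.
True-score variance = [0.56 + 0.95] + 0.68 = 1.51 + 0.68 = 2.19.
Reliability = 2.19 / 2.68 = 0.817.

0.817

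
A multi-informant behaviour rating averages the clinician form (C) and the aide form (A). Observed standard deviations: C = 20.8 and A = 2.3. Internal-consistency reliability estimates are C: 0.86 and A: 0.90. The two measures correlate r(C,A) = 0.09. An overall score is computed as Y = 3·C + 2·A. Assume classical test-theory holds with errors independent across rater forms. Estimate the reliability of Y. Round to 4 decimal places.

0.8620

Var(Y) = 3²·20.8² + 2²·2.3² + 2·[6·20.8·2.3·0.09] = 3914.92 + 51.6672 = 3966.59.
Under uncorrelated errors the observed covariances equal the true-score covariances, so only the own-variance terms attenuate.
True-score variance = [3²·20.8²·0.86 + 2²·2.3²·0.90] + 51.6672 = 3367.68 + 51.6672 = 3419.34.
Reliability = 3419.34 / 3966.59 = 0.8620.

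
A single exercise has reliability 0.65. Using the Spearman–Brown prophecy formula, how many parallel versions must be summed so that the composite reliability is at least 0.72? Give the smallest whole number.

2

k ≥ ρ*(1−ρ₁)/(ρ₁(1−ρ*)) = 0.72·0.35 / (0.65·0.28) = 1.385.
Smallest integer k = 2.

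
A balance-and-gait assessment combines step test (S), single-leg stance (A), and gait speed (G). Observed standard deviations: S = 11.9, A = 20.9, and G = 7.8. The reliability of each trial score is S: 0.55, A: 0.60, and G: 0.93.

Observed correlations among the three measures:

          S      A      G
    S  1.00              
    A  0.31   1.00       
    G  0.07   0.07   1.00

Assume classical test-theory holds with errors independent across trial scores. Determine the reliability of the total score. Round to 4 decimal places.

0.7073

Var(S+A+G) = 11.9² + 20.9² + 7.8² + 2·[11.9·20.9·0.31 + 11.9·7.8·0.07 + 20.9·7.8·0.07] = 639.26 + 190.018 = 829.278.
With uncorrelated errors the cross-covariances are all true-score covariance, so they carry over unchanged; only the diagonal terms shrink to ρᵢσᵢ².
True-score variance = [11.9²·0.55 + 20.9²·0.60 + 7.8²·0.93] + 190.018 = 396.553 + 190.018 = 586.57.
Reliability = 586.57 / 829.278 = 0.7073.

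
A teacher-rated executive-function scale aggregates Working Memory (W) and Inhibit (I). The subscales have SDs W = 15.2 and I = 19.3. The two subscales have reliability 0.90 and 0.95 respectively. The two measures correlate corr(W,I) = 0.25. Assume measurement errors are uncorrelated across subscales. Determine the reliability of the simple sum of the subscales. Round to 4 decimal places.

0.9444

Var(W+I) = 15.2² + 19.3² + 2·[15.2·19.3·0.25] = 603.53 + 146.68 = 750.21.
Under uncorrelated errors the observed covariances equal the true-score covariances, so only the own-variance terms attenuate.
True-score variance = [15.2²·0.90 + 19.3²·0.95] + 146.68 = 561.802 + 146.68 = 708.482.
Reliability = 708.482 / 750.21 = 0.9444.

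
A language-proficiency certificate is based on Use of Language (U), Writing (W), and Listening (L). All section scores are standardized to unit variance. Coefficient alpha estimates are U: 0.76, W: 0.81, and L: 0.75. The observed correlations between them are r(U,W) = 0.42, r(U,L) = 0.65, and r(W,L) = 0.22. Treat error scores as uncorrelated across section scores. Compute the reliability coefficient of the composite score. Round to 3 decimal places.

Var(U+W+L) = 3 + 2·[0.42 + 0.65 + 0.22] = 3 + 2.58 = 5.58.
With uncorrelated errors the cross-covariances are all true-score covariance, so they carry over unchanged; only the diagonal terms shrink to ρᵢσᵢ².
True-score variance = [0.76 + 0.81 + 0.75] + 2.58 = 2.32 + 2.58 = 4.9.
Reliability = 4.9 / 5.58 = 0.878.

0.878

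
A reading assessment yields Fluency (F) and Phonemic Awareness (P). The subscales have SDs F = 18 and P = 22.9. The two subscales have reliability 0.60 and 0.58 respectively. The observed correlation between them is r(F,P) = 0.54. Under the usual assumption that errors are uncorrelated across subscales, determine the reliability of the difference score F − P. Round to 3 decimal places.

0.132

Var(F−P) = 18² + 22.9² − 2·18·22.9·0.54 = 848.41 − 445.176 = 403.234.
With uncorrelated errors the cross-covariances are all true-score covariance, so they carry over unchanged; only the diagonal terms shrink to ρᵢσᵢ².
True-score variance = [18²·0.60 + 22.9²·0.58] − 445.176 = 498.558 − 445.176 = 53.3818.
Reliability = 53.3818 / 403.234 = 0.132.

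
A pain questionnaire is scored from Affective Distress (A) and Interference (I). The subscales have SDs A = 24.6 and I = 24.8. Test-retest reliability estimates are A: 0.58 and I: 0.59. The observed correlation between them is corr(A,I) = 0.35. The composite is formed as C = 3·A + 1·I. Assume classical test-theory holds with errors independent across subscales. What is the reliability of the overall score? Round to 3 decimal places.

Var(C) = 3²·24.6² + 24.8² + 2·[3·24.6·24.8·0.35] = 6061.48 + 1281.17 = 7342.65.
Because errors are independent across components, Cov(Tᵢ,Tⱼ) = Cov(Xᵢ,Xⱼ); the off-diagonal part of the true-score variance is the same as above.
True-score variance = [3²·24.6²·0.58 + 24.8²·0.59] + 1281.17 = 3521.81 + 1281.17 = 4802.98.
Reliability = 4802.98 / 7342.65 = 0.654.

0.654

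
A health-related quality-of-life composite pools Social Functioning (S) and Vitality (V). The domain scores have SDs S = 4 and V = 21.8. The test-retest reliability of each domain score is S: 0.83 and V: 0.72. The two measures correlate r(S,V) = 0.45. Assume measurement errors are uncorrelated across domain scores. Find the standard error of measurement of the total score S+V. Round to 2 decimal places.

11.65

Var(total) = 491.24 + 78.48 = 569.72.
True-score variance = 355.453 + 78.48 = 433.933, so reliability = 0.7617.
Error variance = 569.72 − 433.933 = 135.787; SEM = √135.787 = 11.65.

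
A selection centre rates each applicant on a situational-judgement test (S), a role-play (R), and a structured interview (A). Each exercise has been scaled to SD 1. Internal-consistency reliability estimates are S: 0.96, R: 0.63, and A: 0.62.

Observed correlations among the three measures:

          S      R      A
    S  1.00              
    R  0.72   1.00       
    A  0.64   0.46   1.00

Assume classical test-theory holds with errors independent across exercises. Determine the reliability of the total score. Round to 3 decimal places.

0.881

Var(S+R+A) = 3 + 2·[0.72 + 0.64 + 0.46] = 3 + 3.64 = 6.64.
With uncorrelated errors the cross-covariances are all true-score covariance, so they carry over unchanged; only the diagonal terms shrink to ρᵢσᵢ².
True-score variance = [0.96 + 0.63 + 0.62] + 3.64 = 2.21 + 3.64 = 5.85.
Reliability = 5.85 / 6.64 = 0.881.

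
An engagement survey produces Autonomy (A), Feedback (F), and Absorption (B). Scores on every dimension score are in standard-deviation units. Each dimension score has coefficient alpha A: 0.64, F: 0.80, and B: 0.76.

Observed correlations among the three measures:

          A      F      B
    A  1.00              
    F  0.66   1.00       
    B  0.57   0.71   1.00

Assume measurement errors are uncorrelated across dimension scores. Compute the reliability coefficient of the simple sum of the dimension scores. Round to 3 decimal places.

Var(A+F+B) = 3 + 2·[0.66 + 0.57 + 0.71] = 3 + 3.88 = 6.88.
With uncorrelated errors the cross-covariances are all true-score covariance, so they carry over unchanged; only the diagonal terms shrink to ρᵢσᵢ².
True-score variance = [0.64 + 0.80 + 0.76] + 3.88 = 2.2 + 3.88 = 6.08.
Reliability = 6.08 / 6.88 = 0.884.

0.884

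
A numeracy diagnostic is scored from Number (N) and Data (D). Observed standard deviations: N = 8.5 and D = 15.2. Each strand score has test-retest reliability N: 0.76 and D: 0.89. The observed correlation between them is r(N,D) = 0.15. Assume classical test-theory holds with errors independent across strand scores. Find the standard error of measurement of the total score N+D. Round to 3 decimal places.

Var(total) = 303.29 + 38.76 = 342.05.
True-score variance = 260.536 + 38.76 = 299.296, so reliability = 0.8750.
Error variance = 342.05 − 299.296 = 42.7544; SEM = √42.7544 = 6.539.

6.539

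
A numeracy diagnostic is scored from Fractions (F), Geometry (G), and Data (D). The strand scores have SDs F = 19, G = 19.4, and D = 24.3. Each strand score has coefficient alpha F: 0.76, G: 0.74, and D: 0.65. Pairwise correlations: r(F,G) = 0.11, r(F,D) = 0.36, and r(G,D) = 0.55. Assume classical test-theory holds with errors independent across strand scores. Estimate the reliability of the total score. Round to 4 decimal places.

Var(F+G+D) = 19² + 19.4² + 24.3² + 2·[19·19.4·0.11 + 19·24.3·0.36 + 19.4·24.3·0.55] = 1327.85 + 932.078 = 2259.93.
Under uncorrelated errors the observed covariances equal the true-score covariances, so only the own-variance terms attenuate.
True-score variance = [19²·0.76 + 19.4²·0.74 + 24.3²·0.65] + 932.078 = 936.685 + 932.078 = 1868.76.
Reliability = 1868.76 / 2259.93 = 0.8269.

0.8269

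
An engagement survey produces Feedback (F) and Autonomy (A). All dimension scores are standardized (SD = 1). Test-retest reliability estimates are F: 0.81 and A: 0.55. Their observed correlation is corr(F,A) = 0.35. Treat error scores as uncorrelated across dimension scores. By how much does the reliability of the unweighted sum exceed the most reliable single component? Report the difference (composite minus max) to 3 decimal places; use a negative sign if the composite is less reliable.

Var(sum) = 2 + 0.7 = 2.7; true-score variance = 1.36 + 0.7 = 2.06; composite reliability = 0.7630.
Max component reliability = 0.8100.
Difference = 0.7630 − 0.8100 = -0.047.

-0.047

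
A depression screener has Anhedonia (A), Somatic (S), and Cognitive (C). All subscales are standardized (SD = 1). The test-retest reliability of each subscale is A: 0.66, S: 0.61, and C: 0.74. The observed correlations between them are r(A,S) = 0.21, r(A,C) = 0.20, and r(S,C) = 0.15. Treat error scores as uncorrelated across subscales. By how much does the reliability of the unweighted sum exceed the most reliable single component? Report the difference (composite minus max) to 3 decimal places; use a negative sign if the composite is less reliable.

Var(sum) = 3 + 1.12 = 4.12; true-score variance = 2.01 + 1.12 = 3.13; composite reliability = 0.7597.
Max component reliability = 0.7400.
Difference = 0.7597 − 0.7400 = 0.020.

0.020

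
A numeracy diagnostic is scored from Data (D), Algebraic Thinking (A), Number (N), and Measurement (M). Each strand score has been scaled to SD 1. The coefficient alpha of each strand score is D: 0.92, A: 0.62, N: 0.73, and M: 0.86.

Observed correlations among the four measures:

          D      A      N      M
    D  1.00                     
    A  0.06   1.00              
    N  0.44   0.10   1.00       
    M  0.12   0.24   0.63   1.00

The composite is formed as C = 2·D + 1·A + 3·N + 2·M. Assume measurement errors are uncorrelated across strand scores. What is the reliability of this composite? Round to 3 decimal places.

Var(C) = 2² + 1 + 3² + 2² + 2·[2·0.06 + 6·0.44 + 4·0.12 + 3·0.10 + 2·0.24 + 6·0.63] = 18 + 15.6 = 33.6.
Under uncorrelated errors the observed covariances equal the true-score covariances, so only the own-variance terms attenuate.
True-score variance = [2²·0.92 + 0.62 + 3²·0.73 + 2²·0.86] + 15.6 = 14.31 + 15.6 = 29.91.
Reliability = 29.91 / 33.6 = 0.890.

0.890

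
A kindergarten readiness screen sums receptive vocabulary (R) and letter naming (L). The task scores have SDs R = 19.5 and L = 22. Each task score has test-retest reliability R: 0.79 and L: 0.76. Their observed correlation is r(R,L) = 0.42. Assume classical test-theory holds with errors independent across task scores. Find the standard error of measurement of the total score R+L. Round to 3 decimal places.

Var(total) = 864.25 + 360.36 = 1224.61.
True-score variance = 668.238 + 360.36 = 1028.6, so reliability = 0.8399.
Error variance = 1224.61 − 1028.6 = 196.013; SEM = √196.013 = 14.000.

14.000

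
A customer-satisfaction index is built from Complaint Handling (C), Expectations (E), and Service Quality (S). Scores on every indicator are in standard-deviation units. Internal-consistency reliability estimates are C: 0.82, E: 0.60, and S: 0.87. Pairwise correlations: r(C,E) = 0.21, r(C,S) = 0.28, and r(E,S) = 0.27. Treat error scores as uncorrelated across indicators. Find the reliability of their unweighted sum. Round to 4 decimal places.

Var(C+E+S) = 3 + 2·[0.21 + 0.28 + 0.27] = 3 + 1.52 = 4.52.
With uncorrelated errors the cross-covariances are all true-score covariance, so they carry over unchanged; only the diagonal terms shrink to ρᵢσᵢ².
True-score variance = [0.82 + 0.60 + 0.87] + 1.52 = 2.29 + 1.52 = 3.81.
Reliability = 3.81 / 4.52 = 0.8429.

0.8429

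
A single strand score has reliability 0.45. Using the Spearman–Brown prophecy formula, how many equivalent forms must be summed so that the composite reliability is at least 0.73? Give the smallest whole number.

k ≥ ρ*(1−ρ₁)/(ρ₁(1−ρ*)) = 0.73·0.55 / (0.45·0.27) = 3.305.
Smallest integer k = 4.

4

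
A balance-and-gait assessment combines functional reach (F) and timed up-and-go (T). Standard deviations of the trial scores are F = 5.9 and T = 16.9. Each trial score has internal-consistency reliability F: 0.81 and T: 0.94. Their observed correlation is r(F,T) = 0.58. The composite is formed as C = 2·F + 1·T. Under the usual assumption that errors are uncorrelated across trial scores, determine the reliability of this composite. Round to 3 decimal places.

Var(C) = 2²·5.9² + 16.9² + 2·[2·5.9·16.9·0.58] = 424.85 + 231.327 = 656.177.
Under uncorrelated errors the observed covariances equal the true-score covariances, so only the own-variance terms attenuate.
True-score variance = [2²·5.9²·0.81 + 16.9²·0.94] + 231.327 = 381.258 + 231.327 = 612.585.
Reliability = 612.585 / 656.177 = 0.934.

0.934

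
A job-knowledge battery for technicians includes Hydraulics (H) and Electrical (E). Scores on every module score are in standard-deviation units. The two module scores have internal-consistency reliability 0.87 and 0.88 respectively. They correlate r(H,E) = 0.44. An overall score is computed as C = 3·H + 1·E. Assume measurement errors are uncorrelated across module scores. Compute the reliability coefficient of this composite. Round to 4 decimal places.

0.8979

Var(C) = 3² + 1 + 2·[3·0.44] = 10 + 2.64 = 12.64.
Under uncorrelated errors the observed covariances equal the true-score covariances, so only the own-variance terms attenuate.
True-score variance = [3²·0.87 + 0.88] + 2.64 = 8.71 + 2.64 = 11.35.
Reliability = 11.35 / 12.64 = 0.8979.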